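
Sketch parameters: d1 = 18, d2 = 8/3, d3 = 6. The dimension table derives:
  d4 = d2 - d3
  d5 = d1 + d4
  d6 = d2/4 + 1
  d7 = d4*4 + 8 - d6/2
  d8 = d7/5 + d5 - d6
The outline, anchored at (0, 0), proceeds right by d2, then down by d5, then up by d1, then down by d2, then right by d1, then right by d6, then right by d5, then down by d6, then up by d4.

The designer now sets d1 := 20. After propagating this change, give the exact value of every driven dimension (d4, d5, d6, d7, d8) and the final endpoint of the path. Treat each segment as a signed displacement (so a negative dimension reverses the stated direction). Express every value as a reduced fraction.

d4 = -10/3
d5 = 50/3
d6 = 5/3
d7 = -37/6
d8 = 413/30
endpoint = (41, -13/3)

Apply edit: d1 := 20
  d4 = d2 - d3 = -10/3
  d5 = d1 + d4 = 50/3
  d6 = d2/4 + 1 = 5/3
  d7 = d4*4 + 8 - d6/2 = -37/6
  d8 = d7/5 + d5 - d6 = 413/30
Walk from origin (0, 0):
  seg 1: right by d2 = 8/3 → (8/3, 0)
  seg 2: down by d5 = 50/3 → (8/3, -50/3)
  seg 3: up by d1 = 20 → (8/3, 10/3)
  seg 4: down by d2 = 8/3 → (8/3, 2/3)
  seg 5: right by d1 = 20 → (68/3, 2/3)
  seg 6: right by d6 = 5/3 → (73/3, 2/3)
  seg 7: right by d5 = 50/3 → (41, 2/3)
  seg 8: down by d6 = 5/3 → (41, -1)
  seg 9: up by d4 = -10/3 → (41, -13/3)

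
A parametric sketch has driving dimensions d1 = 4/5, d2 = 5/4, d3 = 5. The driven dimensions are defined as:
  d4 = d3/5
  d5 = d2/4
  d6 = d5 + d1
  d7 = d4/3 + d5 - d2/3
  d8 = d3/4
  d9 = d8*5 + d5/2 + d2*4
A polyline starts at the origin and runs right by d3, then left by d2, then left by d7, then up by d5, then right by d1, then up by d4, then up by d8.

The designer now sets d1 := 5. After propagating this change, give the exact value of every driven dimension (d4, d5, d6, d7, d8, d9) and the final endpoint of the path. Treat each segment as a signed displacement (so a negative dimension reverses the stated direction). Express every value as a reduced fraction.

Apply edit: d1 := 5
  d4 = d3/5 = 1
  d5 = d2/4 = 5/16
  d6 = d5 + d1 = 85/16
  d7 = d4/3 + d5 - d2/3 = 11/48
  d8 = d3/4 = 5/4
  d9 = d8*5 + d5/2 + d2*4 = 365/32
Walk from origin (0, 0):
  seg 1: right by d3 = 5 → (5, 0)
  seg 2: left by d2 = 5/4 → (15/4, 0)
  seg 3: left by d7 = 11/48 → (169/48, 0)
  seg 4: up by d5 = 5/16 → (169/48, 5/16)
  seg 5: right by d1 = 5 → (409/48, 5/16)
  seg 6: up by d4 = 1 → (409/48, 21/16)
  seg 7: up by d8 = 5/4 → (409/48, 41/16)

d4 = 1
d5 = 5/16
d6 = 85/16
d7 = 11/48
d8 = 5/4
d9 = 365/32
endpoint = (409/48, 41/16)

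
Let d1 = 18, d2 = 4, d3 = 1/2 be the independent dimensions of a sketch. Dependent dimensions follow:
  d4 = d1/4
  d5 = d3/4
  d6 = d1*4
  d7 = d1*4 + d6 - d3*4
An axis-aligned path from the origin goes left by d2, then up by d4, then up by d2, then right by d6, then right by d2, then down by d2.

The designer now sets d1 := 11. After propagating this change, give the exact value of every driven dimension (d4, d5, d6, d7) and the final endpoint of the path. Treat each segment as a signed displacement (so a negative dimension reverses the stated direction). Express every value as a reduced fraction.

Apply edit: d1 := 11
  d4 = d1/4 = 11/4
  d5 = d3/4 = 1/8
  d6 = d1*4 = 44
  d7 = d1*4 + d6 - d3*4 = 86
Walk from origin (0, 0):
  seg 1: left by d2 = 4 → (-4, 0)
  seg 2: up by d4 = 11/4 → (-4, 11/4)
  seg 3: up by d2 = 4 → (-4, 27/4)
  seg 4: right by d6 = 44 → (40, 27/4)
  seg 5: right by d2 = 4 → (44, 27/4)
  seg 6: down by d2 = 4 → (44, 11/4)

d4 = 11/4
d5 = 1/8
d6 = 44
d7 = 86
endpoint = (44, 11/4)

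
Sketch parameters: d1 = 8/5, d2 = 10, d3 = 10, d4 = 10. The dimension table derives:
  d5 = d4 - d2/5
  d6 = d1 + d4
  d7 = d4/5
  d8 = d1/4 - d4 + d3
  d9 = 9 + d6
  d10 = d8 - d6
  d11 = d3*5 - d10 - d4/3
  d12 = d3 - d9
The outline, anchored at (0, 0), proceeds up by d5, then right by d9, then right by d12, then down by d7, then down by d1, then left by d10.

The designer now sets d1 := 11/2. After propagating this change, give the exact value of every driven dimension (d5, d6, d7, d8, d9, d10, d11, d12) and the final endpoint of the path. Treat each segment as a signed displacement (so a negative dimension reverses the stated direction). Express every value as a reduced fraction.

d5 = 8
d6 = 31/2
d7 = 2
d8 = 11/8
d9 = 49/2
d10 = -113/8
d11 = 1459/24
d12 = -29/2
endpoint = (193/8, 1/2)

Apply edit: d1 := 11/2
  d5 = d4 - d2/5 = 8
  d6 = d1 + d4 = 31/2
  d7 = d4/5 = 2
  d8 = d1/4 - d4 + d3 = 11/8
  d9 = 9 + d6 = 49/2
  d10 = d8 - d6 = -113/8
  d11 = d3*5 - d10 - d4/3 = 1459/24
  d12 = d3 - d9 = -29/2
Walk from origin (0, 0):
  seg 1: up by d5 = 8 → (0, 8)
  seg 2: right by d9 = 49/2 → (49/2, 8)
  seg 3: right by d12 = -29/2 → (10, 8)
  seg 4: down by d7 = 2 → (10, 6)
  seg 5: down by d1 = 11/2 → (10, 1/2)
  seg 6: left by d10 = -113/8 → (193/8, 1/2)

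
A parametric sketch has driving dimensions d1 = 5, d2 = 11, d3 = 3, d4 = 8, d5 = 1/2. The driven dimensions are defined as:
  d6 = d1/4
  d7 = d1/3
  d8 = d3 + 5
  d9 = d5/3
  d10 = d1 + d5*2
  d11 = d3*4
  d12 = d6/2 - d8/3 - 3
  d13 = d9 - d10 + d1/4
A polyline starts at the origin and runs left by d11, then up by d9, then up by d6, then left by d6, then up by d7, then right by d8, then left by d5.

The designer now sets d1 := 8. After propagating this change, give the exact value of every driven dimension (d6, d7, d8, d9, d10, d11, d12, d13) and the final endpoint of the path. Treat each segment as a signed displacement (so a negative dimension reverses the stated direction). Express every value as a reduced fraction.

Apply edit: d1 := 8
  d6 = d1/4 = 2
  d7 = d1/3 = 8/3
  d8 = d3 + 5 = 8
  d9 = d5/3 = 1/6
  d10 = d1 + d5*2 = 9
  d11 = d3*4 = 12
  d12 = d6/2 - d8/3 - 3 = -14/3
  d13 = d9 - d10 + d1/4 = -41/6
Walk from origin (0, 0):
  seg 1: left by d11 = 12 → (-12, 0)
  seg 2: up by d9 = 1/6 → (-12, 1/6)
  seg 3: up by d6 = 2 → (-12, 13/6)
  seg 4: left by d6 = 2 → (-14, 13/6)
  seg 5: up by d7 = 8/3 → (-14, 29/6)
  seg 6: right by d8 = 8 → (-6, 29/6)
  seg 7: left by d5 = 1/2 → (-13/2, 29/6)

d6 = 2
d7 = 8/3
d8 = 8
d9 = 1/6
d10 = 9
d11 = 12
d12 = -14/3
d13 = -41/6
endpoint = (-13/2, 29/6)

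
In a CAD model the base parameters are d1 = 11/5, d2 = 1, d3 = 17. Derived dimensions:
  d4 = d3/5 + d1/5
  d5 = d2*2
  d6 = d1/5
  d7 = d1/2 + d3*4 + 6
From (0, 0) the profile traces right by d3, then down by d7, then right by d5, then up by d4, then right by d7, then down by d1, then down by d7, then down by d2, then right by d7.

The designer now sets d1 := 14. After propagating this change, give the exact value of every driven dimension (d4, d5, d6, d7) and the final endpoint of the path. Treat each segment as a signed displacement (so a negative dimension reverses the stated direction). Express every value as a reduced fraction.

d4 = 31/5
d5 = 2
d6 = 14/5
d7 = 81
endpoint = (181, -854/5)

Apply edit: d1 := 14
  d4 = d3/5 + d1/5 = 31/5
  d5 = d2*2 = 2
  d6 = d1/5 = 14/5
  d7 = d1/2 + d3*4 + 6 = 81
Walk from origin (0, 0):
  seg 1: right by d3 = 17 → (17, 0)
  seg 2: down by d7 = 81 → (17, -81)
  seg 3: right by d5 = 2 → (19, -81)
  seg 4: up by d4 = 31/5 → (19, -374/5)
  seg 5: right by d7 = 81 → (100, -374/5)
  seg 6: down by d1 = 14 → (100, -444/5)
  seg 7: down by d7 = 81 → (100, -849/5)
  seg 8: down by d2 = 1 → (100, -854/5)
  seg 9: right by d7 = 81 → (181, -854/5)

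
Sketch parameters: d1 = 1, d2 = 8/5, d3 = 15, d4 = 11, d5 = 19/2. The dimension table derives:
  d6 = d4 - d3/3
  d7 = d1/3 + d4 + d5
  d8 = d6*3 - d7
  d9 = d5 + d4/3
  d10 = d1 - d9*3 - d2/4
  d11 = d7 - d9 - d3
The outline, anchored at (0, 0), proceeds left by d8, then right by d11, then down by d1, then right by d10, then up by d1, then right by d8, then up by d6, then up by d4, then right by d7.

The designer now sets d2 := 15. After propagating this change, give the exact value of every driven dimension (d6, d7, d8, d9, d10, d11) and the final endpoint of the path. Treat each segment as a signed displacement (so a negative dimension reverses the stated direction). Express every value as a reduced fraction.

Apply edit: d2 := 15
  d6 = d4 - d3/3 = 6
  d7 = d1/3 + d4 + d5 = 125/6
  d8 = d6*3 - d7 = -17/6
  d9 = d5 + d4/3 = 79/6
  d10 = d1 - d9*3 - d2/4 = -169/4
  d11 = d7 - d9 - d3 = -22/3
Walk from origin (0, 0):
  seg 1: left by d8 = -17/6 → (17/6, 0)
  seg 2: right by d11 = -22/3 → (-9/2, 0)
  seg 3: down by d1 = 1 → (-9/2, -1)
  seg 4: right by d10 = -169/4 → (-187/4, -1)
  seg 5: up by d1 = 1 → (-187/4, 0)
  seg 6: right by d8 = -17/6 → (-595/12, 0)
  seg 7: up by d6 = 6 → (-595/12, 6)
  seg 8: up by d4 = 11 → (-595/12, 17)
  seg 9: right by d7 = 125/6 → (-115/4, 17)

d6 = 6
d7 = 125/6
d8 = -17/6
d9 = 79/6
d10 = -169/4
d11 = -22/3
endpoint = (-115/4, 17)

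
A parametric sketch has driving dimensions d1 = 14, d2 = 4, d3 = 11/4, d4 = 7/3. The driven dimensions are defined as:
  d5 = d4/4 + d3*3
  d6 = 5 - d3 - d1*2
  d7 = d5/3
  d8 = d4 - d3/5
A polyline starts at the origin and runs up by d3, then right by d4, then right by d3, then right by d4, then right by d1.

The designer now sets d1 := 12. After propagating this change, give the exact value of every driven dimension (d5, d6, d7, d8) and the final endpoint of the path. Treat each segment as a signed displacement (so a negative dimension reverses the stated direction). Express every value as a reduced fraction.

d5 = 53/6
d6 = -87/4
d7 = 53/18
d8 = 107/60
endpoint = (233/12, 11/4)

Apply edit: d1 := 12
  d5 = d4/4 + d3*3 = 53/6
  d6 = 5 - d3 - d1*2 = -87/4
  d7 = d5/3 = 53/18
  d8 = d4 - d3/5 = 107/60
Walk from origin (0, 0):
  seg 1: up by d3 = 11/4 → (0, 11/4)
  seg 2: right by d4 = 7/3 → (7/3, 11/4)
  seg 3: right by d3 = 11/4 → (61/12, 11/4)
  seg 4: right by d4 = 7/3 → (89/12, 11/4)
  seg 5: right by d1 = 12 → (233/12, 11/4)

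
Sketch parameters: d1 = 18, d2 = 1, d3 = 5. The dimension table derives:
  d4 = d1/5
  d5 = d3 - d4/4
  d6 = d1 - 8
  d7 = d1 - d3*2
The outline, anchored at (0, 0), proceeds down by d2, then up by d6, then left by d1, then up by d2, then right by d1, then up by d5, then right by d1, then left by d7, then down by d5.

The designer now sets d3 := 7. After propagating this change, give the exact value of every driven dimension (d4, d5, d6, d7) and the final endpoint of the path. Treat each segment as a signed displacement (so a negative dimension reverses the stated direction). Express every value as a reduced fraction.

Apply edit: d3 := 7
  d4 = d1/5 = 18/5
  d5 = d3 - d4/4 = 61/10
  d6 = d1 - 8 = 10
  d7 = d1 - d3*2 = 4
Walk from origin (0, 0):
  seg 1: down by d2 = 1 → (0, -1)
  seg 2: up by d6 = 10 → (0, 9)
  seg 3: left by d1 = 18 → (-18, 9)
  seg 4: up by d2 = 1 → (-18, 10)
  seg 5: right by d1 = 18 → (0, 10)
  seg 6: up by d5 = 61/10 → (0, 161/10)
  seg 7: right by d1 = 18 → (18, 161/10)
  seg 8: left by d7 = 4 → (14, 161/10)
  seg 9: down by d5 = 61/10 → (14, 10)

d4 = 18/5
d5 = 61/10
d6 = 10
d7 = 4
endpoint = (14, 10)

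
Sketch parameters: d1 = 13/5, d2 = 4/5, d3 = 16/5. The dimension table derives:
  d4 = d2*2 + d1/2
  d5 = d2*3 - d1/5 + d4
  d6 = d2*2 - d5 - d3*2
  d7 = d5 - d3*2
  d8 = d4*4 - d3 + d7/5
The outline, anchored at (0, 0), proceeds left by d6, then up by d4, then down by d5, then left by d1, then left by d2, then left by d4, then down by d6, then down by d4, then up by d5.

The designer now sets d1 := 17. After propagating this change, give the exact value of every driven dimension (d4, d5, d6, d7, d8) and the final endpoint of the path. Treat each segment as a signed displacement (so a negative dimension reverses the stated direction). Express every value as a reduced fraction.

d4 = 101/10
d5 = 91/10
d6 = -139/10
d7 = 27/10
d8 = 1887/50
endpoint = (-14, 139/10)

Apply edit: d1 := 17
  d4 = d2*2 + d1/2 = 101/10
  d5 = d2*3 - d1/5 + d4 = 91/10
  d6 = d2*2 - d5 - d3*2 = -139/10
  d7 = d5 - d3*2 = 27/10
  d8 = d4*4 - d3 + d7/5 = 1887/50
Walk from origin (0, 0):
  seg 1: left by d6 = -139/10 → (139/10, 0)
  seg 2: up by d4 = 101/10 → (139/10, 101/10)
  seg 3: down by d5 = 91/10 → (139/10, 1)
  seg 4: left by d1 = 17 → (-31/10, 1)
  seg 5: left by d2 = 4/5 → (-39/10, 1)
  seg 6: left by d4 = 101/10 → (-14, 1)
  seg 7: down by d6 = -139/10 → (-14, 149/10)
  seg 8: down by d4 = 101/10 → (-14, 24/5)
  seg 9: up by d5 = 91/10 → (-14, 139/10)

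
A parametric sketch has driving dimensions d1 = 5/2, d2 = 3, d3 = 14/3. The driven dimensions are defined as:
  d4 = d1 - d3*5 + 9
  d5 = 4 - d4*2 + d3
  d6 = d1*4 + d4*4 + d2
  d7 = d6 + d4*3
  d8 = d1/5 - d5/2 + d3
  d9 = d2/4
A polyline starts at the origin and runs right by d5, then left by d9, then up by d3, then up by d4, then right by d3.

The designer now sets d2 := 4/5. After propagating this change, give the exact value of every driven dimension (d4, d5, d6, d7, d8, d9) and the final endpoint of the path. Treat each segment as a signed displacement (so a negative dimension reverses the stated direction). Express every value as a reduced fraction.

Apply edit: d2 := 4/5
  d4 = d1 - d3*5 + 9 = -71/6
  d5 = 4 - d4*2 + d3 = 97/3
  d6 = d1*4 + d4*4 + d2 = -548/15
  d7 = d6 + d4*3 = -2161/30
  d8 = d1/5 - d5/2 + d3 = -11
  d9 = d2/4 = 1/5
Walk from origin (0, 0):
  seg 1: right by d5 = 97/3 → (97/3, 0)
  seg 2: left by d9 = 1/5 → (482/15, 0)
  seg 3: up by d3 = 14/3 → (482/15, 14/3)
  seg 4: up by d4 = -71/6 → (482/15, -43/6)
  seg 5: right by d3 = 14/3 → (184/5, -43/6)

d4 = -71/6
d5 = 97/3
d6 = -548/15
d7 = -2161/30
d8 = -11
d9 = 1/5
endpoint = (184/5, -43/6)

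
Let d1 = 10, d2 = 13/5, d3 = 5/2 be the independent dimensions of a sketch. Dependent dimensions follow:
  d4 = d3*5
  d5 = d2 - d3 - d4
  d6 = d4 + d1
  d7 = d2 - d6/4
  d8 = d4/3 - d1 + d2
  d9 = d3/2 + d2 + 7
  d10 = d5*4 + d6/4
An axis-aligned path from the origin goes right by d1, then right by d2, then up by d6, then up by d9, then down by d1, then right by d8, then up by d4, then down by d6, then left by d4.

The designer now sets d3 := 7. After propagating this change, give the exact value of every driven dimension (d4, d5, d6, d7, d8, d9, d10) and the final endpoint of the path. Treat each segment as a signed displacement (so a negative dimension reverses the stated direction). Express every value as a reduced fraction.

Apply edit: d3 := 7
  d4 = d3*5 = 35
  d5 = d2 - d3 - d4 = -197/5
  d6 = d4 + d1 = 45
  d7 = d2 - d6/4 = -173/20
  d8 = d4/3 - d1 + d2 = 64/15
  d9 = d3/2 + d2 + 7 = 131/10
  d10 = d5*4 + d6/4 = -2927/20
Walk from origin (0, 0):
  seg 1: right by d1 = 10 → (10, 0)
  seg 2: right by d2 = 13/5 → (63/5, 0)
  seg 3: up by d6 = 45 → (63/5, 45)
  seg 4: up by d9 = 131/10 → (63/5, 581/10)
  seg 5: down by d1 = 10 → (63/5, 481/10)
  seg 6: right by d8 = 64/15 → (253/15, 481/10)
  seg 7: up by d4 = 35 → (253/15, 831/10)
  seg 8: down by d6 = 45 → (253/15, 381/10)
  seg 9: left by d4 = 35 → (-272/15, 381/10)

d4 = 35
d5 = -197/5
d6 = 45
d7 = -173/20
d8 = 64/15
d9 = 131/10
d10 = -2927/20
endpoint = (-272/15, 381/10)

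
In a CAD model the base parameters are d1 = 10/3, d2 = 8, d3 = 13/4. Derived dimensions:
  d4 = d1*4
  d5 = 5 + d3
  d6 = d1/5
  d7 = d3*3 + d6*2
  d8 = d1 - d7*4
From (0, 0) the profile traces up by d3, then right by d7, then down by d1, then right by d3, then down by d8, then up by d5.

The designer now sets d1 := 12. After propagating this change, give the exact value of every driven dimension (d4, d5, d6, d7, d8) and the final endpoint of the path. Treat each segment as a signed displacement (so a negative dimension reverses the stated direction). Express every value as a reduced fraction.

Apply edit: d1 := 12
  d4 = d1*4 = 48
  d5 = 5 + d3 = 33/4
  d6 = d1/5 = 12/5
  d7 = d3*3 + d6*2 = 291/20
  d8 = d1 - d7*4 = -231/5
Walk from origin (0, 0):
  seg 1: up by d3 = 13/4 → (0, 13/4)
  seg 2: right by d7 = 291/20 → (291/20, 13/4)
  seg 3: down by d1 = 12 → (291/20, -35/4)
  seg 4: right by d3 = 13/4 → (89/5, -35/4)
  seg 5: down by d8 = -231/5 → (89/5, 749/20)
  seg 6: up by d5 = 33/4 → (89/5, 457/10)

d4 = 48
d5 = 33/4
d6 = 12/5
d7 = 291/20
d8 = -231/5
endpoint = (89/5, 457/10)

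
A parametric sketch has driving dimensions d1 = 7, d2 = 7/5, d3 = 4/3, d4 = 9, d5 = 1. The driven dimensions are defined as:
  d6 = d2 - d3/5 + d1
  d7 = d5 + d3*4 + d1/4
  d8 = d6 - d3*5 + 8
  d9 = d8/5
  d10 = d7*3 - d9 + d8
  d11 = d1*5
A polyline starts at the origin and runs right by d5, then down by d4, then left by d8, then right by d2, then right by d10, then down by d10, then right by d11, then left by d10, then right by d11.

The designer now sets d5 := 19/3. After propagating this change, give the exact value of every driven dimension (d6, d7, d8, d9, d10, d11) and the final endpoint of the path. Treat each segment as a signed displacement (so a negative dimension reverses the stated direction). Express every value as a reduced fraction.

d6 = 122/15
d7 = 161/12
d8 = 142/15
d9 = 142/75
d10 = 14347/300
d11 = 35
endpoint = (1024/15, -17047/300)

Apply edit: d5 := 19/3
  d6 = d2 - d3/5 + d1 = 122/15
  d7 = d5 + d3*4 + d1/4 = 161/12
  d8 = d6 - d3*5 + 8 = 142/15
  d9 = d8/5 = 142/75
  d10 = d7*3 - d9 + d8 = 14347/300
  d11 = d1*5 = 35
Walk from origin (0, 0):
  seg 1: right by d5 = 19/3 → (19/3, 0)
  seg 2: down by d4 = 9 → (19/3, -9)
  seg 3: left by d8 = 142/15 → (-47/15, -9)
  seg 4: right by d2 = 7/5 → (-26/15, -9)
  seg 5: right by d10 = 14347/300 → (4609/100, -9)
  seg 6: down by d10 = 14347/300 → (4609/100, -17047/300)
  seg 7: right by d11 = 35 → (8109/100, -17047/300)
  seg 8: left by d10 = 14347/300 → (499/15, -17047/300)
  seg 9: right by d11 = 35 → (1024/15, -17047/300)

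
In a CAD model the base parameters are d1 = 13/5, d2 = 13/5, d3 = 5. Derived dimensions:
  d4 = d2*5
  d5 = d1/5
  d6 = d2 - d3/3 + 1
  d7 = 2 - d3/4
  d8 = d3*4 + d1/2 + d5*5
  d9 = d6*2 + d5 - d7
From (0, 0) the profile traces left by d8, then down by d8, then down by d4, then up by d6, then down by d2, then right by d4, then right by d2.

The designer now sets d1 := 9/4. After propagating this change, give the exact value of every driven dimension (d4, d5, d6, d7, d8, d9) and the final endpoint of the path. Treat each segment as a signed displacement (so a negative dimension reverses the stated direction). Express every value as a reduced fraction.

d4 = 13
d5 = 9/20
d6 = 29/15
d7 = 3/4
d8 = 187/8
d9 = 107/30
endpoint = (-311/40, -889/24)

Apply edit: d1 := 9/4
  d4 = d2*5 = 13
  d5 = d1/5 = 9/20
  d6 = d2 - d3/3 + 1 = 29/15
  d7 = 2 - d3/4 = 3/4
  d8 = d3*4 + d1/2 + d5*5 = 187/8
  d9 = d6*2 + d5 - d7 = 107/30
Walk from origin (0, 0):
  seg 1: left by d8 = 187/8 → (-187/8, 0)
  seg 2: down by d8 = 187/8 → (-187/8, -187/8)
  seg 3: down by d4 = 13 → (-187/8, -291/8)
  seg 4: up by d6 = 29/15 → (-187/8, -4133/120)
  seg 5: down by d2 = 13/5 → (-187/8, -889/24)
  seg 6: right by d4 = 13 → (-83/8, -889/24)
  seg 7: right by d2 = 13/5 → (-311/40, -889/24)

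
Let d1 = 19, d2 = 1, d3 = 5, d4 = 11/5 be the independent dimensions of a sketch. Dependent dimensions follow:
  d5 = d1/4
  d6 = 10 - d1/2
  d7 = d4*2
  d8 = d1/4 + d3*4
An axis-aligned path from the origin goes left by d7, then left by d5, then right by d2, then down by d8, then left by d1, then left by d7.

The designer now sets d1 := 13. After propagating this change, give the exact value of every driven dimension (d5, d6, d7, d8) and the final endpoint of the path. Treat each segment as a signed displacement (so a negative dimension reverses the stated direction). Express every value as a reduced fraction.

d5 = 13/4
d6 = 7/2
d7 = 22/5
d8 = 93/4
endpoint = (-481/20, -93/4)

Apply edit: d1 := 13
  d5 = d1/4 = 13/4
  d6 = 10 - d1/2 = 7/2
  d7 = d4*2 = 22/5
  d8 = d1/4 + d3*4 = 93/4
Walk from origin (0, 0):
  seg 1: left by d7 = 22/5 → (-22/5, 0)
  seg 2: left by d5 = 13/4 → (-153/20, 0)
  seg 3: right by d2 = 1 → (-133/20, 0)
  seg 4: down by d8 = 93/4 → (-133/20, -93/4)
  seg 5: left by d1 = 13 → (-393/20, -93/4)
  seg 6: left by d7 = 22/5 → (-481/20, -93/4)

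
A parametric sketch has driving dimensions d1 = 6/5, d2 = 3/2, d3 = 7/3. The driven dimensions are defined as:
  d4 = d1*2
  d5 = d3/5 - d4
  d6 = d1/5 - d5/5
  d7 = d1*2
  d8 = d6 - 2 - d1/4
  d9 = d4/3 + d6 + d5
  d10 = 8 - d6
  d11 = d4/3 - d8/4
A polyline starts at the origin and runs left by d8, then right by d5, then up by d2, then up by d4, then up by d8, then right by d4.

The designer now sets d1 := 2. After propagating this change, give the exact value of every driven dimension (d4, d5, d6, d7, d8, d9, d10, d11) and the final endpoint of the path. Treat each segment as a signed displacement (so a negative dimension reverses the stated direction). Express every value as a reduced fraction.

Apply edit: d1 := 2
  d4 = d1*2 = 4
  d5 = d3/5 - d4 = -53/15
  d6 = d1/5 - d5/5 = 83/75
  d7 = d1*2 = 4
  d8 = d6 - 2 - d1/4 = -209/150
  d9 = d4/3 + d6 + d5 = -82/75
  d10 = 8 - d6 = 517/75
  d11 = d4/3 - d8/4 = 1009/600
Walk from origin (0, 0):
  seg 1: left by d8 = -209/150 → (209/150, 0)
  seg 2: right by d5 = -53/15 → (-107/50, 0)
  seg 3: up by d2 = 3/2 → (-107/50, 3/2)
  seg 4: up by d4 = 4 → (-107/50, 11/2)
  seg 5: up by d8 = -209/150 → (-107/50, 308/75)
  seg 6: right by d4 = 4 → (93/50, 308/75)

d4 = 4
d5 = -53/15
d6 = 83/75
d7 = 4
d8 = -209/150
d9 = -82/75
d10 = 517/75
d11 = 1009/600
endpoint = (93/50, 308/75)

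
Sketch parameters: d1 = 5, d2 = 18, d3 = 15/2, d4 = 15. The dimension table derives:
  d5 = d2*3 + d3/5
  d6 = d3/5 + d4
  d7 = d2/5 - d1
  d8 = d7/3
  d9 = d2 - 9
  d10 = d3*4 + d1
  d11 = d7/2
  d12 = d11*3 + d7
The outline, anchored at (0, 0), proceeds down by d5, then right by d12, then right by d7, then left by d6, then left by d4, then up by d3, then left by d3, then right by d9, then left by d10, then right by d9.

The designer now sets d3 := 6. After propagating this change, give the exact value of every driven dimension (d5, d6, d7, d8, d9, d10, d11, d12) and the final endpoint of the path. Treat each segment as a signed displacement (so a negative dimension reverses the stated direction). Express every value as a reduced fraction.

d5 = 276/5
d6 = 81/5
d7 = -7/5
d8 = -7/15
d9 = 9
d10 = 29
d11 = -7/10
d12 = -7/2
endpoint = (-531/10, -246/5)

Apply edit: d3 := 6
  d5 = d2*3 + d3/5 = 276/5
  d6 = d3/5 + d4 = 81/5
  d7 = d2/5 - d1 = -7/5
  d8 = d7/3 = -7/15
  d9 = d2 - 9 = 9
  d10 = d3*4 + d1 = 29
  d11 = d7/2 = -7/10
  d12 = d11*3 + d7 = -7/2
Walk from origin (0, 0):
  seg 1: down by d5 = 276/5 → (0, -276/5)
  seg 2: right by d12 = -7/2 → (-7/2, -276/5)
  seg 3: right by d7 = -7/5 → (-49/10, -276/5)
  seg 4: left by d6 = 81/5 → (-211/10, -276/5)
  seg 5: left by d4 = 15 → (-361/10, -276/5)
  seg 6: up by d3 = 6 → (-361/10, -246/5)
  seg 7: left by d3 = 6 → (-421/10, -246/5)
  seg 8: right by d9 = 9 → (-331/10, -246/5)
  seg 9: left by d10 = 29 → (-621/10, -246/5)
  seg 10: right by d9 = 9 → (-531/10, -246/5)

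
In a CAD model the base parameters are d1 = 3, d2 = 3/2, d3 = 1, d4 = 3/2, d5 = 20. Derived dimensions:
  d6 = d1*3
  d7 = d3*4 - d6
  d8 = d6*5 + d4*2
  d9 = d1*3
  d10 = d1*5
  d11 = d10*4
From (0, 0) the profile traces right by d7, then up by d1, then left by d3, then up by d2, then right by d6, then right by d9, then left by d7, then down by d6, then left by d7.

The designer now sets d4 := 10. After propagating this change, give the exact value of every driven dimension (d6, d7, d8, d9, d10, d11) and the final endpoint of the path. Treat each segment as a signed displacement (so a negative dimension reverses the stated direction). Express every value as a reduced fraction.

d6 = 9
d7 = -5
d8 = 65
d9 = 9
d10 = 15
d11 = 60
endpoint = (22, -9/2)

Apply edit: d4 := 10
  d6 = d1*3 = 9
  d7 = d3*4 - d6 = -5
  d8 = d6*5 + d4*2 = 65
  d9 = d1*3 = 9
  d10 = d1*5 = 15
  d11 = d10*4 = 60
Walk from origin (0, 0):
  seg 1: right by d7 = -5 → (-5, 0)
  seg 2: up by d1 = 3 → (-5, 3)
  seg 3: left by d3 = 1 → (-6, 3)
  seg 4: up by d2 = 3/2 → (-6, 9/2)
  seg 5: right by d6 = 9 → (3, 9/2)
  seg 6: right by d9 = 9 → (12, 9/2)
  seg 7: left by d7 = -5 → (17, 9/2)
  seg 8: down by d6 = 9 → (17, -9/2)
  seg 9: left by d7 = -5 → (22, -9/2)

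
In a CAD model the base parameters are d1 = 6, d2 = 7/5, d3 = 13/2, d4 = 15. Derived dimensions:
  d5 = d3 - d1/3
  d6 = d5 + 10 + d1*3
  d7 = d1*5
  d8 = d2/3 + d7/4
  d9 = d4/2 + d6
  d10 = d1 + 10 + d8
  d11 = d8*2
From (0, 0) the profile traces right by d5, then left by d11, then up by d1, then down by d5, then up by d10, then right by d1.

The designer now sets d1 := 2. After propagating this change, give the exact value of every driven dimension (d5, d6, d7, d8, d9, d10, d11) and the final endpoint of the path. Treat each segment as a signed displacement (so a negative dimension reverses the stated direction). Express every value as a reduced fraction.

Apply edit: d1 := 2
  d5 = d3 - d1/3 = 35/6
  d6 = d5 + 10 + d1*3 = 131/6
  d7 = d1*5 = 10
  d8 = d2/3 + d7/4 = 89/30
  d9 = d4/2 + d6 = 88/3
  d10 = d1 + 10 + d8 = 449/30
  d11 = d8*2 = 89/15
Walk from origin (0, 0):
  seg 1: right by d5 = 35/6 → (35/6, 0)
  seg 2: left by d11 = 89/15 → (-1/10, 0)
  seg 3: up by d1 = 2 → (-1/10, 2)
  seg 4: down by d5 = 35/6 → (-1/10, -23/6)
  seg 5: up by d10 = 449/30 → (-1/10, 167/15)
  seg 6: right by d1 = 2 → (19/10, 167/15)

d5 = 35/6
d6 = 131/6
d7 = 10
d8 = 89/30
d9 = 88/3
d10 = 449/30
d11 = 89/15
endpoint = (19/10, 167/15)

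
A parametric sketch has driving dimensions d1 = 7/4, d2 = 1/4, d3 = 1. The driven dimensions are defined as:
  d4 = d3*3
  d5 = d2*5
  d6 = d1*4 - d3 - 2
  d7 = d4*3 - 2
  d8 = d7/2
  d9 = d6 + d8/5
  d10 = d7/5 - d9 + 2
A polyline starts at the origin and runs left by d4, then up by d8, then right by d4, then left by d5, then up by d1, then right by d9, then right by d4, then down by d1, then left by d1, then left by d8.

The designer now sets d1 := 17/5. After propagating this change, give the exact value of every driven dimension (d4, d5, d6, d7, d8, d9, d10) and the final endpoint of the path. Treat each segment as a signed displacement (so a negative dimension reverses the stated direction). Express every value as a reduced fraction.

d4 = 3
d5 = 5/4
d6 = 53/5
d7 = 7
d8 = 7/2
d9 = 113/10
d10 = -79/10
endpoint = (123/20, 7/2)

Apply edit: d1 := 17/5
  d4 = d3*3 = 3
  d5 = d2*5 = 5/4
  d6 = d1*4 - d3 - 2 = 53/5
  d7 = d4*3 - 2 = 7
  d8 = d7/2 = 7/2
  d9 = d6 + d8/5 = 113/10
  d10 = d7/5 - d9 + 2 = -79/10
Walk from origin (0, 0):
  seg 1: left by d4 = 3 → (-3, 0)
  seg 2: up by d8 = 7/2 → (-3, 7/2)
  seg 3: right by d4 = 3 → (0, 7/2)
  seg 4: left by d5 = 5/4 → (-5/4, 7/2)
  seg 5: up by d1 = 17/5 → (-5/4, 69/10)
  seg 6: right by d9 = 113/10 → (201/20, 69/10)
  seg 7: right by d4 = 3 → (261/20, 69/10)
  seg 8: down by d1 = 17/5 → (261/20, 7/2)
  seg 9: left by d1 = 17/5 → (193/20, 7/2)
  seg 10: left by d8 = 7/2 → (123/20, 7/2)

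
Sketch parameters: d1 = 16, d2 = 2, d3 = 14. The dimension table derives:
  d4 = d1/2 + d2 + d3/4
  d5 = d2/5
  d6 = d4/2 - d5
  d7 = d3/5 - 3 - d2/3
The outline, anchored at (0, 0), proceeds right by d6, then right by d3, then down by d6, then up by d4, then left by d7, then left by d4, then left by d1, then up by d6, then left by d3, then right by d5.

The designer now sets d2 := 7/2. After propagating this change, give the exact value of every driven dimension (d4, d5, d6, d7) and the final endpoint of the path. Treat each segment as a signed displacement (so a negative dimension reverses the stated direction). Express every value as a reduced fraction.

d4 = 15
d5 = 7/10
d6 = 34/5
d7 = -41/30
endpoint = (-332/15, 15)

Apply edit: d2 := 7/2
  d4 = d1/2 + d2 + d3/4 = 15
  d5 = d2/5 = 7/10
  d6 = d4/2 - d5 = 34/5
  d7 = d3/5 - 3 - d2/3 = -41/30
Walk from origin (0, 0):
  seg 1: right by d6 = 34/5 → (34/5, 0)
  seg 2: right by d3 = 14 → (104/5, 0)
  seg 3: down by d6 = 34/5 → (104/5, -34/5)
  seg 4: up by d4 = 15 → (104/5, 41/5)
  seg 5: left by d7 = -41/30 → (133/6, 41/5)
  seg 6: left by d4 = 15 → (43/6, 41/5)
  seg 7: left by d1 = 16 → (-53/6, 41/5)
  seg 8: up by d6 = 34/5 → (-53/6, 15)
  seg 9: left by d3 = 14 → (-137/6, 15)
  seg 10: right by d5 = 7/10 → (-332/15, 15)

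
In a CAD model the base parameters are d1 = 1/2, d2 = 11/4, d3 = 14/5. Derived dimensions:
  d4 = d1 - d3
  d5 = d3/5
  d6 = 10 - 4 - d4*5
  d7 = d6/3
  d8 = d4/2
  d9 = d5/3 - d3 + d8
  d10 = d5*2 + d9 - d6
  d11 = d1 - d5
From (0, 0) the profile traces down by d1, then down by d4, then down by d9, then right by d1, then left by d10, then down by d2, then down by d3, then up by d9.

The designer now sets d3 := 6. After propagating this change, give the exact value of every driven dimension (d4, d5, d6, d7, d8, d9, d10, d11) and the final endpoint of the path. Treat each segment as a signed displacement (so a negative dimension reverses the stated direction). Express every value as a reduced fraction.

Apply edit: d3 := 6
  d4 = d1 - d3 = -11/2
  d5 = d3/5 = 6/5
  d6 = 10 - 4 - d4*5 = 67/2
  d7 = d6/3 = 67/6
  d8 = d4/2 = -11/4
  d9 = d5/3 - d3 + d8 = -167/20
  d10 = d5*2 + d9 - d6 = -789/20
  d11 = d1 - d5 = -7/10
Walk from origin (0, 0):
  seg 1: down by d1 = 1/2 → (0, -1/2)
  seg 2: down by d4 = -11/2 → (0, 5)
  seg 3: down by d9 = -167/20 → (0, 267/20)
  seg 4: right by d1 = 1/2 → (1/2, 267/20)
  seg 5: left by d10 = -789/20 → (799/20, 267/20)
  seg 6: down by d2 = 11/4 → (799/20, 53/5)
  seg 7: down by d3 = 6 → (799/20, 23/5)
  seg 8: up by d9 = -167/20 → (799/20, -15/4)

d4 = -11/2
d5 = 6/5
d6 = 67/2
d7 = 67/6
d8 = -11/4
d9 = -167/20
d10 = -789/20
d11 = -7/10
endpoint = (799/20, -15/4)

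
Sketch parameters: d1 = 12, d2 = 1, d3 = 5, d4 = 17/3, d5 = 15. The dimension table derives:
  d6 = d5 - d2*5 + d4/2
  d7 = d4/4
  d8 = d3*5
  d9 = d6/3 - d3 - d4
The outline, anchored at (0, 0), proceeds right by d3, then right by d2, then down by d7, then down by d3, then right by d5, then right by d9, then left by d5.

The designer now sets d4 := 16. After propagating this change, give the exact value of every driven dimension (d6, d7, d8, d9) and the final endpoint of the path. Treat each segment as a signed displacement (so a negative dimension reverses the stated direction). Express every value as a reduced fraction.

Apply edit: d4 := 16
  d6 = d5 - d2*5 + d4/2 = 18
  d7 = d4/4 = 4
  d8 = d3*5 = 25
  d9 = d6/3 - d3 - d4 = -15
Walk from origin (0, 0):
  seg 1: right by d3 = 5 → (5, 0)
  seg 2: right by d2 = 1 → (6, 0)
  seg 3: down by d7 = 4 → (6, -4)
  seg 4: down by d3 = 5 → (6, -9)
  seg 5: right by d5 = 15 → (21, -9)
  seg 6: right by d9 = -15 → (6, -9)
  seg 7: left by d5 = 15 → (-9, -9)

d6 = 18
d7 = 4
d8 = 25
d9 = -15
endpoint = (-9, -9)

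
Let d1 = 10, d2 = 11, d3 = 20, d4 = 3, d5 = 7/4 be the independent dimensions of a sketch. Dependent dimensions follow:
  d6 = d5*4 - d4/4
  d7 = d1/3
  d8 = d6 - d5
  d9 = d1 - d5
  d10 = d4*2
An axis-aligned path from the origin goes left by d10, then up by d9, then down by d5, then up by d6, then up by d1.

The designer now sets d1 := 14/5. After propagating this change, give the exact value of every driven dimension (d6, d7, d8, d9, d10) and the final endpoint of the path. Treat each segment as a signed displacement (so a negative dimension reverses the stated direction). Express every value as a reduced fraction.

Apply edit: d1 := 14/5
  d6 = d5*4 - d4/4 = 25/4
  d7 = d1/3 = 14/15
  d8 = d6 - d5 = 9/2
  d9 = d1 - d5 = 21/20
  d10 = d4*2 = 6
Walk from origin (0, 0):
  seg 1: left by d10 = 6 → (-6, 0)
  seg 2: up by d9 = 21/20 → (-6, 21/20)
  seg 3: down by d5 = 7/4 → (-6, -7/10)
  seg 4: up by d6 = 25/4 → (-6, 111/20)
  seg 5: up by d1 = 14/5 → (-6, 167/20)

d6 = 25/4
d7 = 14/15
d8 = 9/2
d9 = 21/20
d10 = 6
endpoint = (-6, 167/20)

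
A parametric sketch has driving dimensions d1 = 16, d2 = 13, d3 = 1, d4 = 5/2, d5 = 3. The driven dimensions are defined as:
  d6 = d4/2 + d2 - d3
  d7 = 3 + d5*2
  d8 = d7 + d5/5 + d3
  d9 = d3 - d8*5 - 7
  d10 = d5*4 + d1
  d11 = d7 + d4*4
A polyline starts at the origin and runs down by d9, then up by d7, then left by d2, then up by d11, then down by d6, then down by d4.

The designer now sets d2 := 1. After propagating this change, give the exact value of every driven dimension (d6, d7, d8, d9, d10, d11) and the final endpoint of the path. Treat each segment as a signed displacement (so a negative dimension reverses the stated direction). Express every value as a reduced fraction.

Apply edit: d2 := 1
  d6 = d4/2 + d2 - d3 = 5/4
  d7 = 3 + d5*2 = 9
  d8 = d7 + d5/5 + d3 = 53/5
  d9 = d3 - d8*5 - 7 = -59
  d10 = d5*4 + d1 = 28
  d11 = d7 + d4*4 = 19
Walk from origin (0, 0):
  seg 1: down by d9 = -59 → (0, 59)
  seg 2: up by d7 = 9 → (0, 68)
  seg 3: left by d2 = 1 → (-1, 68)
  seg 4: up by d11 = 19 → (-1, 87)
  seg 5: down by d6 = 5/4 → (-1, 343/4)
  seg 6: down by d4 = 5/2 → (-1, 333/4)

d6 = 5/4
d7 = 9
d8 = 53/5
d9 = -59
d10 = 28
d11 = 19
endpoint = (-1, 333/4)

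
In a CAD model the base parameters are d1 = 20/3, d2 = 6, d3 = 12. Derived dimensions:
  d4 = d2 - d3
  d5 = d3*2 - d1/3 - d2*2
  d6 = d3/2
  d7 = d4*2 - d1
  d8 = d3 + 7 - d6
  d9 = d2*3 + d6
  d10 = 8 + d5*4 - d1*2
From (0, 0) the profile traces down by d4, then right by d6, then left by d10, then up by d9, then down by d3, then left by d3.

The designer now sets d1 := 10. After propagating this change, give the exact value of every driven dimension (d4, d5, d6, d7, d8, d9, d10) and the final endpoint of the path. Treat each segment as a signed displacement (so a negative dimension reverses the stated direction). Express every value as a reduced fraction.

d4 = -6
d5 = 26/3
d6 = 6
d7 = -22
d8 = 13
d9 = 24
d10 = 68/3
endpoint = (-86/3, 18)

Apply edit: d1 := 10
  d4 = d2 - d3 = -6
  d5 = d3*2 - d1/3 - d2*2 = 26/3
  d6 = d3/2 = 6
  d7 = d4*2 - d1 = -22
  d8 = d3 + 7 - d6 = 13
  d9 = d2*3 + d6 = 24
  d10 = 8 + d5*4 - d1*2 = 68/3
Walk from origin (0, 0):
  seg 1: down by d4 = -6 → (0, 6)
  seg 2: right by d6 = 6 → (6, 6)
  seg 3: left by d10 = 68/3 → (-50/3, 6)
  seg 4: up by d9 = 24 → (-50/3, 30)
  seg 5: down by d3 = 12 → (-50/3, 18)
  seg 6: left by d3 = 12 → (-86/3, 18)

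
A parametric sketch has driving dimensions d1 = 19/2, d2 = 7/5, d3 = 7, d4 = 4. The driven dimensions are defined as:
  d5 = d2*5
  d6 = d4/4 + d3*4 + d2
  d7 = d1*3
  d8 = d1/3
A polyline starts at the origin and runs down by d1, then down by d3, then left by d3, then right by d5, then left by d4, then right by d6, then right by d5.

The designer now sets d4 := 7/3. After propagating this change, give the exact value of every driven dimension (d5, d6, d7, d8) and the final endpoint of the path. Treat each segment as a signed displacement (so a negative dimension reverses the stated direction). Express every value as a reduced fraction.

Apply edit: d4 := 7/3
  d5 = d2*5 = 7
  d6 = d4/4 + d3*4 + d2 = 1799/60
  d7 = d1*3 = 57/2
  d8 = d1/3 = 19/6
Walk from origin (0, 0):
  seg 1: down by d1 = 19/2 → (0, -19/2)
  seg 2: down by d3 = 7 → (0, -33/2)
  seg 3: left by d3 = 7 → (-7, -33/2)
  seg 4: right by d5 = 7 → (0, -33/2)
  seg 5: left by d4 = 7/3 → (-7/3, -33/2)
  seg 6: right by d6 = 1799/60 → (553/20, -33/2)
  seg 7: right by d5 = 7 → (693/20, -33/2)

d5 = 7
d6 = 1799/60
d7 = 57/2
d8 = 19/6
endpoint = (693/20, -33/2)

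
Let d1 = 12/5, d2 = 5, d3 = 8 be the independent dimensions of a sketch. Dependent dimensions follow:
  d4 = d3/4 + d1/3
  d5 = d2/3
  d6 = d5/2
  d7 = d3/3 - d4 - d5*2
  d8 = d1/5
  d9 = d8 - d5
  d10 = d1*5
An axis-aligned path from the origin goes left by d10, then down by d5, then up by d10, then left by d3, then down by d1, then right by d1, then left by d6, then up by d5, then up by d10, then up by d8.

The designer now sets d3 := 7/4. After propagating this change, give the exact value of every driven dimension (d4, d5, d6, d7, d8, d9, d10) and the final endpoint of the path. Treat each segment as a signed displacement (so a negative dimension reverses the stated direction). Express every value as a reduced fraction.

Apply edit: d3 := 7/4
  d4 = d3/4 + d1/3 = 99/80
  d5 = d2/3 = 5/3
  d6 = d5/2 = 5/6
  d7 = d3/3 - d4 - d5*2 = -319/80
  d8 = d1/5 = 12/25
  d9 = d8 - d5 = -89/75
  d10 = d1*5 = 12
Walk from origin (0, 0):
  seg 1: left by d10 = 12 → (-12, 0)
  seg 2: down by d5 = 5/3 → (-12, -5/3)
  seg 3: up by d10 = 12 → (-12, 31/3)
  seg 4: left by d3 = 7/4 → (-55/4, 31/3)
  seg 5: down by d1 = 12/5 → (-55/4, 119/15)
  seg 6: right by d1 = 12/5 → (-227/20, 119/15)
  seg 7: left by d6 = 5/6 → (-731/60, 119/15)
  seg 8: up by d5 = 5/3 → (-731/60, 48/5)
  seg 9: up by d10 = 12 → (-731/60, 108/5)
  seg 10: up by d8 = 12/25 → (-731/60, 552/25)

d4 = 99/80
d5 = 5/3
d6 = 5/6
d7 = -319/80
d8 = 12/25
d9 = -89/75
d10 = 12
endpoint = (-731/60, 552/25)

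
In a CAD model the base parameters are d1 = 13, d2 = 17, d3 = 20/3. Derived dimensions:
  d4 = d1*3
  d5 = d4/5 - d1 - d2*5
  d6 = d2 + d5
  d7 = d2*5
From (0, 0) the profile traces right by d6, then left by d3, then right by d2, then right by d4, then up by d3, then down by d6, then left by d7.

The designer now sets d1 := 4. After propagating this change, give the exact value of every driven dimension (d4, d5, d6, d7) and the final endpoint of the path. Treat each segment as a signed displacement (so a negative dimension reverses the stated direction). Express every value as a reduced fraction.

Apply edit: d1 := 4
  d4 = d1*3 = 12
  d5 = d4/5 - d1 - d2*5 = -433/5
  d6 = d2 + d5 = -348/5
  d7 = d2*5 = 85
Walk from origin (0, 0):
  seg 1: right by d6 = -348/5 → (-348/5, 0)
  seg 2: left by d3 = 20/3 → (-1144/15, 0)
  seg 3: right by d2 = 17 → (-889/15, 0)
  seg 4: right by d4 = 12 → (-709/15, 0)
  seg 5: up by d3 = 20/3 → (-709/15, 20/3)
  seg 6: down by d6 = -348/5 → (-709/15, 1144/15)
  seg 7: left by d7 = 85 → (-1984/15, 1144/15)

d4 = 12
d5 = -433/5
d6 = -348/5
d7 = 85
endpoint = (-1984/15, 1144/15)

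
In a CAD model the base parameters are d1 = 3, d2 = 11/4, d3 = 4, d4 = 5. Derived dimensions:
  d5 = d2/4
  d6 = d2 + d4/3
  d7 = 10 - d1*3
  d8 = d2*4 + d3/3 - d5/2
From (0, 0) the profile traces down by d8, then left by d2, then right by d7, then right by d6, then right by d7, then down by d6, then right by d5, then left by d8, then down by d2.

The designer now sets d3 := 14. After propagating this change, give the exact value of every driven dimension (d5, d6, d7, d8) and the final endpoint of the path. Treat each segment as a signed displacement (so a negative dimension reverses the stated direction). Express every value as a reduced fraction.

Apply edit: d3 := 14
  d5 = d2/4 = 11/16
  d6 = d2 + d4/3 = 53/12
  d7 = 10 - d1*3 = 1
  d8 = d2*4 + d3/3 - d5/2 = 1471/96
Walk from origin (0, 0):
  seg 1: down by d8 = 1471/96 → (0, -1471/96)
  seg 2: left by d2 = 11/4 → (-11/4, -1471/96)
  seg 3: right by d7 = 1 → (-7/4, -1471/96)
  seg 4: right by d6 = 53/12 → (8/3, -1471/96)
  seg 5: right by d7 = 1 → (11/3, -1471/96)
  seg 6: down by d6 = 53/12 → (11/3, -1895/96)
  seg 7: right by d5 = 11/16 → (209/48, -1895/96)
  seg 8: left by d8 = 1471/96 → (-351/32, -1895/96)
  seg 9: down by d2 = 11/4 → (-351/32, -2159/96)

d5 = 11/16
d6 = 53/12
d7 = 1
d8 = 1471/96
endpoint = (-351/32, -2159/96)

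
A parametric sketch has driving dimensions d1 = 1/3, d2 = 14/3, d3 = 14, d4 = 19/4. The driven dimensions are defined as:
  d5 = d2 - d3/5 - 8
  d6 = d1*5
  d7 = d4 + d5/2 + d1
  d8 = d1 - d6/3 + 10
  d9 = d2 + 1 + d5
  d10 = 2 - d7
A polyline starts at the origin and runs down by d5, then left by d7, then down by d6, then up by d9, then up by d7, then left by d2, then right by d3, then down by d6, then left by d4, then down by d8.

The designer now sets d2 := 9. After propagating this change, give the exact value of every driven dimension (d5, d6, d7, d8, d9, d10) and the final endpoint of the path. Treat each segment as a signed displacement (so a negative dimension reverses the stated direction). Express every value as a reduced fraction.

d5 = -9/5
d6 = 5/3
d7 = 251/60
d8 = 88/9
d9 = 41/5
d10 = -131/60
endpoint = (-59/15, 193/180)

Apply edit: d2 := 9
  d5 = d2 - d3/5 - 8 = -9/5
  d6 = d1*5 = 5/3
  d7 = d4 + d5/2 + d1 = 251/60
  d8 = d1 - d6/3 + 10 = 88/9
  d9 = d2 + 1 + d5 = 41/5
  d10 = 2 - d7 = -131/60
Walk from origin (0, 0):
  seg 1: down by d5 = -9/5 → (0, 9/5)
  seg 2: left by d7 = 251/60 → (-251/60, 9/5)
  seg 3: down by d6 = 5/3 → (-251/60, 2/15)
  seg 4: up by d9 = 41/5 → (-251/60, 25/3)
  seg 5: up by d7 = 251/60 → (-251/60, 751/60)
  seg 6: left by d2 = 9 → (-791/60, 751/60)
  seg 7: right by d3 = 14 → (49/60, 751/60)
  seg 8: down by d6 = 5/3 → (49/60, 217/20)
  seg 9: left by d4 = 19/4 → (-59/15, 217/20)
  seg 10: down by d8 = 88/9 → (-59/15, 193/180)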